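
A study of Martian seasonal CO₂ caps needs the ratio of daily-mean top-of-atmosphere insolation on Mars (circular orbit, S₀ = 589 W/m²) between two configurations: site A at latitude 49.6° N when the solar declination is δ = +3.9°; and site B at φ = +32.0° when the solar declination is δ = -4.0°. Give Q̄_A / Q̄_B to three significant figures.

— Configuration A (φ=+49.6°):
cos H₀ = −tan(+49.6°) tan(+3.900°) = -0.0801, H₀ = 1.6510 rad.
Bracket: H₀ sin φ sin δ + cos φ cos δ sin H₀ = 1.6510×0.76154×0.06802 + 0.64812×0.99768×0.99679 = 0.085522 + 0.644541 = 0.730063.
Q̄ = (S₀/π) × [bracket] = (589/π) × 0.730063 = 136.88 W/m².
— Configuration B (φ=+32.0°):
cos H₀ = −tan(+32.0°) tan(-4.000°) = 0.0437, H₀ = 1.5271 rad.
Bracket: H₀ sin φ sin δ + cos φ cos δ sin H₀ = 1.5271×0.52992×-0.06976 + 0.84805×0.99756×0.99904 = -0.056453 + 0.845169 = 0.788716.
Q̄ = (S₀/π) × [bracket] = (589/π) × 0.788716 = 147.87 W/m².
Ratio Q̄_A / Q̄_B = 136.88 / 147.87 = 0.9257.

Q̄_A / Q̄_B ≈ 0.926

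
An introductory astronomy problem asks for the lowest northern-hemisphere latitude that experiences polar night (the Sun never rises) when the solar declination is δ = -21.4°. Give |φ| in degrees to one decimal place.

Polar night requires cos H₀ = −tan φ tan δ ≥ 1, i.e. tan φ tan δ ≤ −1.
The boundary is |tan φ| · |tan δ| = 1, so |φ| = 90° − |δ| = 90° − 21.4° = 68.6° in the northern hemisphere.

|φ| = 68.6°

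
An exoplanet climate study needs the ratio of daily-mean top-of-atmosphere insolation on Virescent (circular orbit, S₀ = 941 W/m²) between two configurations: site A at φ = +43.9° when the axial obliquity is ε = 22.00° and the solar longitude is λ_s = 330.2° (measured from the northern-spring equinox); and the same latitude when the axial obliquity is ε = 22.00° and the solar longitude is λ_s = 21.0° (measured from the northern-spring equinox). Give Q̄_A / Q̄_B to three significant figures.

— Configuration A (φ=+43.9°):
Solar declination: sin δ = sin ε · sin λ_s = sin 22.00° × sin 330.2° = -0.18617, so δ = -10.729°.
cos H₀ = −tan(+43.9°) tan(-10.729°) = 0.1823, H₀ = 1.3874 rad.
Bracket: H₀ sin φ sin δ + cos φ cos δ sin H₀ = 1.3874×0.69340×-0.18617 + 0.72055×0.98252×0.98323 = -0.179100 + 0.696082 = 0.516982.
Q̄ = (S₀/π) × [bracket] = (941/π) × 0.516982 = 154.85 W/m².
— Configuration B (φ=+43.9°):
Solar declination: sin δ = sin ε · sin λ_s = sin 22.00° × sin 21.0° = 0.13425, so δ = +7.715°.
cos H₀ = −tan(+43.9°) tan(+7.715°) = -0.1304, H₀ = 1.7015 rad.
Bracket: H₀ sin φ sin δ + cos φ cos δ sin H₀ = 1.7015×0.69340×0.13425 + 0.72055×0.99095×0.99147 = 0.158391 + 0.707938 = 0.866329.
Q̄ = (S₀/π) × [bracket] = (941/π) × 0.866329 = 259.49 W/m².
Ratio Q̄_A / Q̄_B = 154.85 / 259.49 = 0.5967.

Q̄_A / Q̄_B ≈ 0.597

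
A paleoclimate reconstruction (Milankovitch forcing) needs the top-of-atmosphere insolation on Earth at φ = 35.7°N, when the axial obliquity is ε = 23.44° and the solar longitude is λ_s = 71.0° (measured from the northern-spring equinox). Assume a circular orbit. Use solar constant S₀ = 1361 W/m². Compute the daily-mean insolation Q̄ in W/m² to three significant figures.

Q̄ ≈ 489 W/m²

Solar declination: sin δ = sin ε · sin λ_s = sin 23.44° × sin 71.0° = 0.37612, so δ = +22.093°.
cos H₀ = −tan(+35.7°) tan(+22.093°) = -0.2917, H₀ = 1.8668 rad.
Bracket: H₀ sin φ sin δ + cos φ cos δ sin H₀ = 1.8668×0.58354×0.37612 + 0.81208×0.92657×0.95651 = 0.409727 + 0.719725 = 1.129452.
Q̄ = (S₀/π) × [bracket] = (1361/π) × 1.129452 = 489.3 W/m².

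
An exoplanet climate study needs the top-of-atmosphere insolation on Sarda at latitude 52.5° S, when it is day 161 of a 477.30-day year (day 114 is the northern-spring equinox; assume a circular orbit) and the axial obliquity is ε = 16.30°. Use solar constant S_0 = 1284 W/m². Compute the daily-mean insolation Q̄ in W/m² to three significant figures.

Solar longitude: L_s = 360° × (161 − 114)/477.30 = 35.449°.
sin δ = sin 16.30° × sin 35.449° = 0.16278, so δ = +9.368°.
cos h₀ = −tan(-52.5°) tan(+9.368°) = 0.2150, h₀ = 1.3541 rad.
Bracket: h₀ sin ϕ sin δ + cos ϕ cos δ sin h₀ = 1.3541×-0.79335×0.16278 + 0.60876×0.98666×0.97661 = -0.174871 + 0.586590 = 0.411719.
Q̄ = (S_0/π) × [bracket] = (1284/π) × 0.411719 = 168.3 W/m².

Q̄ ≈ 168 W/m²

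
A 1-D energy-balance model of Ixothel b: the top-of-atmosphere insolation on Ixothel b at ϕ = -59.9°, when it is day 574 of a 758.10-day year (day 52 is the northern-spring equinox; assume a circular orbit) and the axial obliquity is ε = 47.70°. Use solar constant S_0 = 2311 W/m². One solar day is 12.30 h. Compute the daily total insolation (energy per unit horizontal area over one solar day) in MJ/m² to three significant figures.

60.7 MJ/m²

Solar longitude: L_s = 360° × (574 − 52)/758.10 = 247.883°.
sin δ = sin 47.70° × sin 247.883° = -0.68521, so δ = -43.252°.
cos h₀ = −tan(-59.9°) tan(-43.252°) = -1.6229 ≤ −1 ⇒ polar day, h₀ = π.
Bracket: h₀ sin ϕ sin δ + cos ϕ cos δ sin h₀ = 3.1416×-0.86515×-0.68521 + 0.50151×0.72835×0.00000 = 1.862370 + 0.000000 = 1.862370.
Q̄ = (S_0/π) × [bracket] = (2311/π) × 1.862370 = 1370.0 W/m².
Daily total = Q̄ × 12.30 h × 3600 s/h = 1370.0 × 12.30 × 3600 / 10⁶ = 60.66 MJ/m².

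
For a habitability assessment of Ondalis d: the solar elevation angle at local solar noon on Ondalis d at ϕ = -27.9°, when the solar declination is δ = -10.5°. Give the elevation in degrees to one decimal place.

72.6°

At local noon the hour angle is zero, so the zenith angle equals |ϕ − δ| = |-27.9° − (-10.500°)| = 17.400°.
Elevation = 90° − 17.400° = 72.6°.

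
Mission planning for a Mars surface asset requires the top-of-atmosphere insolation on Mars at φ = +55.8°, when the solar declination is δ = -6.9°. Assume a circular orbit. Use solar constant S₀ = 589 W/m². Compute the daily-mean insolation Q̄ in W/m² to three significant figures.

Q̄ ≈ 77.0 W/m²

cos H₀ = −tan(+55.8°) tan(-6.900°) = 0.1781, H₀ = 1.3918 rad.
Bracket: H₀ sin φ sin δ + cos φ cos δ sin H₀ = 1.3918×0.82708×-0.12014 + 0.56208×0.99276×0.98402 = -0.138297 + 0.549094 = 0.410797.
Q̄ = (S₀/π) × [bracket] = (589/π) × 0.410797 = 77.02 W/m².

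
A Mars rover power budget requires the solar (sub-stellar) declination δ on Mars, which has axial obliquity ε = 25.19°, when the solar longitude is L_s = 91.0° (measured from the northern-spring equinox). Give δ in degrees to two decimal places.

sin δ = sin ε · sin L_s = sin 25.19° × sin 91.0° = 0.425557.
δ = arcsin(0.425557) = +25.19°.

δ = +25.19°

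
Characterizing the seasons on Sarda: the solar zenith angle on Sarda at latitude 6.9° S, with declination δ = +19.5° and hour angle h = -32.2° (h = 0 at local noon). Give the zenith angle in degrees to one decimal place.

θ_z = 41.3°

cos θ_z = sin ϕ sin δ + cos ϕ cos δ cos h = -0.040103 + 0.791880 = 0.751777.
θ_z = arccos(0.751777) = 41.3°.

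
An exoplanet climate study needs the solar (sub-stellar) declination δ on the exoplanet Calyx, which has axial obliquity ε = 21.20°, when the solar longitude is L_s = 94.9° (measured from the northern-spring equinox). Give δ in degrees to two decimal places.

δ = +21.12°

sin δ = sin ε · sin L_s = sin 21.20° × sin 94.9° = 0.360303.
δ = arcsin(0.360303) = +21.12°.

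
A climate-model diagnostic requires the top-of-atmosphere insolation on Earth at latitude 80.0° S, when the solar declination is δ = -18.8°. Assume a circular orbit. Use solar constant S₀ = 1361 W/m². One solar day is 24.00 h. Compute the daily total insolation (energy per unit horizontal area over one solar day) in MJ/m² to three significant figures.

37.3 MJ/m²

cos H₀ = −tan(-80.0°) tan(-18.800°) = -1.9307 ≤ −1 ⇒ polar day, H₀ = π.
Bracket: H₀ sin φ sin δ + cos φ cos δ sin H₀ = 3.1416×-0.98481×-0.32227 + 0.17365×0.94665×0.00000 = 0.997064 + 0.000000 = 0.997064.
Q̄ = (S₀/π) × [bracket] = (1361/π) × 0.997064 = 431.95 W/m².
Daily total = Q̄ × 24.00 h × 3600 s/h = 431.95 × 24.00 × 3600 / 10⁶ = 37.32 MJ/m².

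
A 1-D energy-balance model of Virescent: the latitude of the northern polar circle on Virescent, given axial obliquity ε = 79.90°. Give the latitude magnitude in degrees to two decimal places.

The polar circle is the lowest latitude that experiences at least one full rotation of continuous daylight at the northern-summer solstice; it lies at |ϕ| = 90° − ε = 90° − 79.90° = 10.10°.

10.10°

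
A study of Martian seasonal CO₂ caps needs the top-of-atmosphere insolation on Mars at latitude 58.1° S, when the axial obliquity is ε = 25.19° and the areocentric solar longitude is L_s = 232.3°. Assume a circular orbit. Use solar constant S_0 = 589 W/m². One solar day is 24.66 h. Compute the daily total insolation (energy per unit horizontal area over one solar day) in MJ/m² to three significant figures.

sin δ = sin 25.19° × sin 232.3° = -0.33676, so δ = -19.680°.
cos h₀ = −tan(-58.1°) tan(-19.680°) = -0.5746, h₀ = 2.1829 rad.
Bracket: h₀ sin ϕ sin δ + cos ϕ cos δ sin h₀ = 2.1829×-0.84897×-0.33676 + 0.52844×0.94159×0.81844 = 0.624089 + 0.407234 = 1.031323.
Q̄ = (S_0/π) × [bracket] = (589/π) × 1.031323 = 193.36 W/m².
Daily total = Q̄ × 24.66 h × 3600 s/h = 193.36 × 24.66 × 3600 / 10⁶ = 17.17 MJ/m².

17.2 MJ/m²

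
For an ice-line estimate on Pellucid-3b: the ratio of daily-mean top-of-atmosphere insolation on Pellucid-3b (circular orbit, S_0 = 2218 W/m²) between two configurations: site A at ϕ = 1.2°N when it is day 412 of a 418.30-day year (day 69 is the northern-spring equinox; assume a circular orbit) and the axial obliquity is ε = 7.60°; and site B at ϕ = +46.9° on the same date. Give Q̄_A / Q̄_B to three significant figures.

Q̄_A / Q̄_B ≈ 1.81

— Configuration A (ϕ=+1.2°):
Solar longitude: L_s = 360° × (412 − 69)/418.30 = 295.195°.
sin δ = sin 7.60° × sin 295.195° = -0.11967, so δ = -6.873°.
cos h₀ = −tan(+1.2°) tan(-6.873°) = 0.0025, h₀ = 1.5683 rad.
Bracket: h₀ sin ϕ sin δ + cos ϕ cos δ sin h₀ = 1.5683×0.02094×-0.11967 + 0.99978×0.99281×1.00000 = -0.003930 + 0.992592 = 0.988662.
Q̄ = (S_0/π) × [bracket] = (2218/π) × 0.988662 = 698.01 W/m².
— Configuration B (ϕ=+46.9°):
cos h₀ = −tan(+46.9°) tan(-6.873°) = 0.1288, h₀ = 1.4416 rad.
Bracket: h₀ sin ϕ sin δ + cos ϕ cos δ sin h₀ = 1.4416×0.73016×-0.11967 + 0.68327×0.99281×0.99167 = -0.125964 + 0.672707 = 0.546743.
Q̄ = (S_0/π) × [bracket] = (2218/π) × 0.546743 = 386.01 W/m².
Ratio Q̄_A / Q̄_B = 698.01 / 386.01 = 1.808.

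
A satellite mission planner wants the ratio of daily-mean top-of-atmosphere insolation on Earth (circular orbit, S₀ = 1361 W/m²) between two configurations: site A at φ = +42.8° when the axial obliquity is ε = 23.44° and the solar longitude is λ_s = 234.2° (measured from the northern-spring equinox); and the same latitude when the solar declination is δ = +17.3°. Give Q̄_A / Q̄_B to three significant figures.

Q̄_A / Q̄_B ≈ 0.368

— Configuration A (φ=+42.8°):
Solar declination: sin δ = sin ε · sin λ_s = sin 23.44° × sin 234.2° = -0.32263, so δ = -18.822°.
cos H₀ = −tan(+42.8°) tan(-18.822°) = 0.3156, H₀ = 1.2497 rad.
Bracket: H₀ sin φ sin δ + cos φ cos δ sin H₀ = 1.2497×0.67944×-0.32263 + 0.73373×0.94652×0.94888 = -0.273944 + 0.658988 = 0.385044.
Q̄ = (S₀/π) × [bracket] = (1361/π) × 0.385044 = 166.81 W/m².
— Configuration B (φ=+42.8°):
cos H₀ = −tan(+42.8°) tan(+17.300°) = -0.2884, H₀ = 1.8634 rad.
Bracket: H₀ sin φ sin δ + cos φ cos δ sin H₀ = 1.8634×0.67944×0.29737 + 0.73373×0.95476×0.95750 = 0.376491 + 0.670763 = 1.047254.
Q̄ = (S₀/π) × [bracket] = (1361/π) × 1.047254 = 453.69 W/m².
Ratio Q̄_A / Q̄_B = 166.81 / 453.69 = 0.3677.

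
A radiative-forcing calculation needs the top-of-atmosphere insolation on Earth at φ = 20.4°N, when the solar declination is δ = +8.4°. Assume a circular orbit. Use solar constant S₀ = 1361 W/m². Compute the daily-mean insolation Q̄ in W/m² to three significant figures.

Q̄ ≈ 437 W/m²

cos H₀ = −tan(+20.4°) tan(+8.400°) = -0.0549, H₀ = 1.6257 rad.
Bracket: H₀ sin φ sin δ + cos φ cos δ sin H₀ = 1.6257×0.34857×0.14608 + 0.93728×0.98927×0.99849 = 0.082779 + 0.925823 = 1.008602.
Q̄ = (S₀/π) × [bracket] = (1361/π) × 1.008602 = 436.9 W/m².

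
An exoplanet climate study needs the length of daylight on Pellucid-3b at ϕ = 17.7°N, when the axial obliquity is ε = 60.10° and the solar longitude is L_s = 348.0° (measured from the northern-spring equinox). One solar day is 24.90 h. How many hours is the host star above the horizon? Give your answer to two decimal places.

11.99 h

Solar declination: sin δ = sin ε · sin L_s = sin 60.10° × sin 348.0° = -0.18024, so δ = -10.384°.
cos h₀ = −tan ϕ · tan δ = −tan(+17.7°) × tan(-10.384°) = 0.0585, so h₀ = 1.5123 rad = 86.65°.
Daylight = 2h₀/(2π) × 24.90 h = (1.5123/π) × 24.90 = 11.99 h.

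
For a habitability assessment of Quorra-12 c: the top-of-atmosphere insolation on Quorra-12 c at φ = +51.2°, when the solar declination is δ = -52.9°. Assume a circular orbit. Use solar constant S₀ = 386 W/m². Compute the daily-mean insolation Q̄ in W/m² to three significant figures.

Q̄ ≈ 0.00 W/m²

cos H₀ = −tan(+51.2°) tan(-52.900°) = 1.6445 ≥ 1 ⇒ polar night, H₀ = 0 and Q̄ = 0.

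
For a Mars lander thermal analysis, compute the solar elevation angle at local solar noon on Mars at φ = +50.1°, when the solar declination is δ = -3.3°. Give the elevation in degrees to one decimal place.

At local noon the hour angle is zero, so the zenith angle equals |φ − δ| = |+50.1° − (-3.300°)| = 53.400°.
Elevation = 90° − 53.400° = 36.6°.

36.6°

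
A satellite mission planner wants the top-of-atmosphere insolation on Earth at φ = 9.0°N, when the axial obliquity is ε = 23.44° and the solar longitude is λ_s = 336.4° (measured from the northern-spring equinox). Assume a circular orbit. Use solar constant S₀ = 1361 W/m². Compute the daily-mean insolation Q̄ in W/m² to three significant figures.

Solar declination: sin δ = sin ε · sin λ_s = sin 23.44° × sin 336.4° = -0.15925, so δ = -9.164°.
cos H₀ = −tan(+9.0°) tan(-9.164°) = 0.0255, H₀ = 1.5452 rad.
Bracket: H₀ sin φ sin δ + cos φ cos δ sin H₀ = 1.5452×0.15643×-0.15925 + 0.98769×0.98724×0.99967 = -0.038493 + 0.974765 = 0.936272.
Q̄ = (S₀/π) × [bracket] = (1361/π) × 0.936272 = 405.6 W/m².

Q̄ ≈ 406 W/m²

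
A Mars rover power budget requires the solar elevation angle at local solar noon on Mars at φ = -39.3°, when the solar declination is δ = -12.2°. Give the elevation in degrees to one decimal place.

62.9°

At local noon the hour angle is zero, so the zenith angle equals |φ − δ| = |-39.3° − (-12.200°)| = 27.100°.
Elevation = 90° − 27.100° = 62.9°.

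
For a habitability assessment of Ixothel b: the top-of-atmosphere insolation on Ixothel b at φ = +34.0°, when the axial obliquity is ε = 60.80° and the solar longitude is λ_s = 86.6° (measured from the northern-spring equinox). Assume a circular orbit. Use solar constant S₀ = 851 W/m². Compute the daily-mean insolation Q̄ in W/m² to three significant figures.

Solar declination: sin δ = sin ε · sin λ_s = sin 60.80° × sin 86.6° = 0.87139, so δ = +60.620°.
cos H₀ = −tan(+34.0°) tan(+60.620°) = -1.1980 ≤ −1 ⇒ polar day, H₀ = π.
Bracket: H₀ sin φ sin δ + cos φ cos δ sin H₀ = 3.1416×0.55919×0.87139 + 0.82904×0.49060×0.00000 = 1.530816 + 0.000000 = 1.530816.
Q̄ = (S₀/π) × [bracket] = (851/π) × 1.530816 = 414.7 W/m².

Q̄ ≈ 415 W/m²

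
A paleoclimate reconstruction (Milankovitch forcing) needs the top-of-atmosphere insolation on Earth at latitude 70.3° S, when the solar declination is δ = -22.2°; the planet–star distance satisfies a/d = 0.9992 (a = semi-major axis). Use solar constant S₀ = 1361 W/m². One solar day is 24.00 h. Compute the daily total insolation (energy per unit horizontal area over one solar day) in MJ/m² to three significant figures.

cos H₀ = −tan(-70.3°) tan(-22.200°) = -1.1398 ≤ −1 ⇒ polar day, H₀ = π.
Bracket: H₀ sin φ sin δ + cos φ cos δ sin H₀ = 3.1416×-0.94147×-0.37784 + 0.33710×0.92587×0.00000 = 1.117546 + 0.000000 = 1.117546.
Inverse-square distance factor (a/d)² = 0.9992² = 0.998401.
Q̄ = (S₀/π) × 0.998401 × [bracket] = (1361/π) × 0.998401 × 1.117546 = 483.37 W/m².
Daily total = Q̄ × 24.00 h × 3600 s/h = 483.37 × 24.00 × 3600 / 10⁶ = 41.76 MJ/m².

41.8 MJ/m²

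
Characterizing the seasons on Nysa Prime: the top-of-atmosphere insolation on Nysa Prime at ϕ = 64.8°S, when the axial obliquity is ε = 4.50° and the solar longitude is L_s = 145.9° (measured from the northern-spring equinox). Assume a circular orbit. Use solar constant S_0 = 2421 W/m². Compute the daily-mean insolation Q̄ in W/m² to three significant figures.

Q̄ ≈ 281 W/m²

Solar declination: sin δ = sin ε · sin L_s = sin 4.50° × sin 145.9° = 0.04399, so δ = +2.521°.
cos h₀ = −tan(-64.8°) tan(+2.521°) = 0.0936, h₀ = 1.4771 rad.
Bracket: h₀ sin ϕ sin δ + cos ϕ cos δ sin h₀ = 1.4771×-0.90483×0.04399 + 0.42578×0.99903×0.99561 = -0.058794 + 0.423500 = 0.364706.
Q̄ = (S_0/π) × [bracket] = (2421/π) × 0.364706 = 281.1 W/m².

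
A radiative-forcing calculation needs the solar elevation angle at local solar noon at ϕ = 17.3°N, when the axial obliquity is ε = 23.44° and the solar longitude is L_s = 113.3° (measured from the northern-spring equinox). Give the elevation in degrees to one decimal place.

Solar declination: sin δ = sin ε · sin L_s = sin 23.44° × sin 113.3° = 0.36535, so δ = +21.429°.
At local noon the hour angle is zero, so the zenith angle equals |ϕ − δ| = |+17.3° − (+21.429°)| = 4.129°.
Elevation = 90° − 4.129° = 85.9°.

85.9°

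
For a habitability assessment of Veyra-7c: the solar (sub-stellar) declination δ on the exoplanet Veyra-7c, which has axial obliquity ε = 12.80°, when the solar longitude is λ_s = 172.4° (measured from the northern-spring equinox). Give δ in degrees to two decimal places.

sin δ = sin ε · sin λ_s = sin 12.80° × sin 172.4° = 0.029301.
δ = arcsin(0.029301) = +1.68°.

δ = +1.68°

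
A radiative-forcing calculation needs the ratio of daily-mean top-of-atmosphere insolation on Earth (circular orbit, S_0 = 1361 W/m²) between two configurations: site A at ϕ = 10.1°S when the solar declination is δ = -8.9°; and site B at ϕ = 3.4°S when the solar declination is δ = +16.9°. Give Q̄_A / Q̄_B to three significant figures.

— Configuration A (ϕ=-10.1°):
cos h₀ = −tan(-10.1°) tan(-8.900°) = -0.0279, h₀ = 1.5987 rad.
Bracket: h₀ sin ϕ sin δ + cos ϕ cos δ sin h₀ = 1.5987×-0.17537×-0.15471 + 0.98450×0.98796×0.99961 = 0.043375 + 0.972267 = 1.015642.
Q̄ = (S_0/π) × [bracket] = (1361/π) × 1.015642 = 440.00 W/m².
— Configuration B (ϕ=-3.4°):
cos h₀ = −tan(-3.4°) tan(+16.900°) = 0.0181, h₀ = 1.5527 rad.
Bracket: h₀ sin ϕ sin δ + cos ϕ cos δ sin h₀ = 1.5527×-0.05931×0.29070 + 0.99824×0.95681×0.99984 = -0.026771 + 0.954973 = 0.928202.
Q̄ = (S_0/π) × [bracket] = (1361/π) × 0.928202 = 402.12 W/m².
Ratio Q̄_A / Q̄_B = 440.00 / 402.12 = 1.094.

Q̄_A / Q̄_B ≈ 1.09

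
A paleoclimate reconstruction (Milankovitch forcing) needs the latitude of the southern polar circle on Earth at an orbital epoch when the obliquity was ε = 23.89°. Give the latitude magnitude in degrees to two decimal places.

The polar circle is the lowest latitude that experiences at least one full rotation of continuous darkness at the northern-summer solstice; it lies at |φ| = 90° − ε = 90° − 23.89° = 66.11°.

66.11°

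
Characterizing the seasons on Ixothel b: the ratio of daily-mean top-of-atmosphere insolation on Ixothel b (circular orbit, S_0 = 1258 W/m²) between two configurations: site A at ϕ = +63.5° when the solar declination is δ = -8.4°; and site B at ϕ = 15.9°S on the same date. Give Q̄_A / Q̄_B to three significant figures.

— Configuration A (ϕ=+63.5°):
cos h₀ = −tan(+63.5°) tan(-8.400°) = 0.2962, h₀ = 1.2701 rad.
Bracket: h₀ sin ϕ sin δ + cos ϕ cos δ sin h₀ = 1.2701×0.89493×-0.14608 + 0.44620×0.98927×0.95513 = -0.166042 + 0.421606 = 0.255564.
Q̄ = (S_0/π) × [bracket] = (1258/π) × 0.255564 = 102.34 W/m².
— Configuration B (ϕ=-15.9°):
cos h₀ = −tan(-15.9°) tan(-8.400°) = -0.0421, h₀ = 1.6129 rad.
Bracket: h₀ sin ϕ sin δ + cos ϕ cos δ sin h₀ = 1.6129×-0.27396×-0.14608 + 0.96174×0.98927×0.99911 = 0.064548 + 0.950574 = 1.015122.
Q̄ = (S_0/π) × [bracket] = (1258/π) × 1.015122 = 406.49 W/m².
Ratio Q̄_A / Q̄_B = 102.34 / 406.49 = 0.2518.

Q̄_A / Q̄_B ≈ 0.252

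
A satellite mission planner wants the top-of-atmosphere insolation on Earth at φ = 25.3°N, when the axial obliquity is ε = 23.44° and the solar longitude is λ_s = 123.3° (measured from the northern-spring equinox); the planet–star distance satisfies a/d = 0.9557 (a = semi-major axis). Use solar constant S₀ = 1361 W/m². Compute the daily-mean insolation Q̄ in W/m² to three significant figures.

Q̄ ≈ 430 W/m²

Solar declination: sin δ = sin ε · sin λ_s = sin 23.44° × sin 123.3° = 0.33247, so δ = +19.419°.
cos H₀ = −tan(+25.3°) tan(+19.419°) = -0.1666, H₀ = 1.7382 rad.
Bracket: H₀ sin φ sin δ + cos φ cos δ sin H₀ = 1.7382×0.42736×0.33247 + 0.90408×0.94311×0.98602 = 0.246971 + 0.840727 = 1.087698.
Inverse-square distance factor (a/d)² = 0.9557² = 0.913362.
Q̄ = (S₀/π) × 0.913362 × [bracket] = (1361/π) × 0.913362 × 1.087698 = 430.4 W/m².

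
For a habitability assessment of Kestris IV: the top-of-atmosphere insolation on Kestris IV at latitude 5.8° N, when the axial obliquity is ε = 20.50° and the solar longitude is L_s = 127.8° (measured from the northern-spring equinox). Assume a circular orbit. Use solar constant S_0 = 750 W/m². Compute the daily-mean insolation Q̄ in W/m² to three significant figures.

Q̄ ≈ 239 W/m²

Solar declination: sin δ = sin ε · sin L_s = sin 20.50° × sin 127.8° = 0.27672, so δ = +16.064°.
cos h₀ = −tan(+5.8°) tan(+16.064°) = -0.0293, h₀ = 1.6001 rad.
Bracket: h₀ sin ϕ sin δ + cos ϕ cos δ sin h₀ = 1.6001×0.10106×0.27672 + 0.99488×0.96095×0.99957 = 0.044747 + 0.955619 = 1.000366.
Q̄ = (S_0/π) × [bracket] = (750/π) × 1.000366 = 238.8 W/m².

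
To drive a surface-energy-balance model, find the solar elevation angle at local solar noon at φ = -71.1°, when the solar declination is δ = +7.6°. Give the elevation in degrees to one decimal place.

11.3°

At local noon the hour angle is zero, so the zenith angle equals |φ − δ| = |-71.1° − (+7.600°)| = 78.700°.
Elevation = 90° − 78.700° = 11.3°.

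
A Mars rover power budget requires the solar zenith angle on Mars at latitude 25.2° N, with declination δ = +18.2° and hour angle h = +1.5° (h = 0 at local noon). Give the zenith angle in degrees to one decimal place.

θ_z = 7.1°

cos θ_z = sin φ sin δ + cos φ cos δ cos h = 0.132986 + 0.859266 = 0.992252.
θ_z = arccos(0.992252) = 7.1°.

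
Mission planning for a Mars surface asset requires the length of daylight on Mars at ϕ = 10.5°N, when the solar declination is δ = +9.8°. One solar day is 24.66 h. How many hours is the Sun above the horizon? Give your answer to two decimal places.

cos h₀ = −tan ϕ · tan δ = −tan(+10.5°) × tan(+9.800°) = -0.0320, so h₀ = 1.6028 rad = 91.83°.
Daylight = 2h₀/(2π) × 24.66 h = (1.6028/π) × 24.66 = 12.58 h.

12.58 h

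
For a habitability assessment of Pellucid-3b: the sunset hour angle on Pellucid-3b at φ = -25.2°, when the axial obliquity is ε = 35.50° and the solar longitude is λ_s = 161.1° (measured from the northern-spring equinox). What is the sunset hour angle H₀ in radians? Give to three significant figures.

Solar declination: sin δ = sin ε · sin λ_s = sin 35.50° × sin 161.1° = 0.18810, so δ = +10.842°.
cos H₀ = −tan φ · tan δ = −tan(-25.2°) × tan(+10.842°) = 0.0901, so H₀ = 1.4806 rad = 84.83°.

H₀ = 1.48 rad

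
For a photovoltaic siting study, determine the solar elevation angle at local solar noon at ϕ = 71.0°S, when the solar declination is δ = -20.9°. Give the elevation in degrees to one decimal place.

At local noon the hour angle is zero, so the zenith angle equals |ϕ − δ| = |-71.0° − (-20.900°)| = 50.100°.
Elevation = 90° − 50.100° = 39.9°.

39.9°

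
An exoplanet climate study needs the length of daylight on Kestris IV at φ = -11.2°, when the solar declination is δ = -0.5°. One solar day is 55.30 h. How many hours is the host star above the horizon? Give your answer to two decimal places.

cos H₀ = −tan φ · tan δ = −tan(-11.2°) × tan(-0.500°) = -0.0017, so H₀ = 1.5725 rad = 90.10°.
Daylight = 2H₀/(2π) × 55.30 h = (1.5725/π) × 55.30 = 27.68 h.

27.68 h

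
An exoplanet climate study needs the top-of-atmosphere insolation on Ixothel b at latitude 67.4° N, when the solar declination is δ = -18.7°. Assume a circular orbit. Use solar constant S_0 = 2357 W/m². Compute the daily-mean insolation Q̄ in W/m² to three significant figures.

Q̄ ≈ 21.0 W/m²

cos h₀ = −tan(+67.4°) tan(-18.700°) = 0.8131, h₀ = 0.6213 rad.
Bracket: h₀ sin ϕ sin δ + cos ϕ cos δ sin h₀ = 0.6213×0.92321×-0.32061 + 0.38430×0.94721×0.58206 = -0.183899 + 0.211877 = 0.027978.
Q̄ = (S_0/π) × [bracket] = (2357/π) × 0.027978 = 20.99 W/m².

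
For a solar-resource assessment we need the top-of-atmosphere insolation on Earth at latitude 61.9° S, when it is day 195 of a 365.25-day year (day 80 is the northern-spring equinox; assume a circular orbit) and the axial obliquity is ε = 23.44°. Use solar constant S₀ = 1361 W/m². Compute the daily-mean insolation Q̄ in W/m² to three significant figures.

Q̄ ≈ 24.8 W/m²

Solar longitude: λ_s = 360° × (195 − 80)/365.25 = 113.347°.
sin δ = sin 23.44° × sin 113.347° = 0.36522, so δ = +21.421°.
cos H₀ = −tan(-61.9°) tan(+21.421°) = 0.7347, H₀ = 0.7455 rad.
Bracket: H₀ sin φ sin δ + cos φ cos δ sin H₀ = 0.7455×-0.88213×0.36522 + 0.47101×0.93092×0.67834 = -0.240179 + 0.297434 = 0.057255.
Q̄ = (S₀/π) × [bracket] = (1361/π) × 0.057255 = 24.80 W/m².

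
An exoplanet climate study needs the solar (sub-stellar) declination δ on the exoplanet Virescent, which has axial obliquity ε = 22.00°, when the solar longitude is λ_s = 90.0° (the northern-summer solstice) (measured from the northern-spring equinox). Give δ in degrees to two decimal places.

sin δ = sin ε · sin λ_s = sin 22.00° × sin 90.0° = 0.374607.
δ = arcsin(0.374607) = +22.00°.

δ = +22.00°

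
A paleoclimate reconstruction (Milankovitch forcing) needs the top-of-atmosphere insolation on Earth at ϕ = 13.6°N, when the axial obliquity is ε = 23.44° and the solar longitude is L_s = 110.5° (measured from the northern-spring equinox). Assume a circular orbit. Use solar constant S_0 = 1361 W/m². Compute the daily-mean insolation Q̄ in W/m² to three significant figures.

Q̄ ≈ 452 W/m²

Solar declination: sin δ = sin ε · sin L_s = sin 23.44° × sin 110.5° = 0.37260, so δ = +21.876°.
cos h₀ = −tan(+13.6°) tan(+21.876°) = -0.0971, h₀ = 1.6681 rad.
Bracket: h₀ sin ϕ sin δ + cos ϕ cos δ sin h₀ = 1.6681×0.23514×0.37260 + 0.97196×0.92799×0.99527 = 0.146148 + 0.897703 = 1.043851.
Q̄ = (S_0/π) × [bracket] = (1361/π) × 1.043851 = 452.2 W/m².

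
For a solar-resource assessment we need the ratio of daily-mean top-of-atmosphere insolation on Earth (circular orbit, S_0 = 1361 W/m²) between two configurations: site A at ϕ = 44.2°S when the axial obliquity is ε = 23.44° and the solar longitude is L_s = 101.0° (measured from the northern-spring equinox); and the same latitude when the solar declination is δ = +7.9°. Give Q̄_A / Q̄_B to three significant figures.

Q̄_A / Q̄_B ≈ 0.511

— Configuration A (ϕ=-44.2°):
Solar declination: sin δ = sin ε · sin L_s = sin 23.44° × sin 101.0° = 0.39048, so δ = +22.984°.
cos h₀ = −tan(-44.2°) tan(+22.984°) = 0.4125, h₀ = 1.1456 rad.
Bracket: h₀ sin ϕ sin δ + cos ϕ cos δ sin h₀ = 1.1456×-0.69717×0.39048 + 0.71691×0.92061×0.91097 = -0.311868 + 0.601235 = 0.289367.
Q̄ = (S_0/π) × [bracket] = (1361/π) × 0.289367 = 125.36 W/m².
— Configuration B (ϕ=-44.2°):
cos h₀ = −tan(-44.2°) tan(+7.900°) = 0.1349, h₀ = 1.4354 rad.
Bracket: h₀ sin ϕ sin δ + cos ϕ cos δ sin h₀ = 1.4354×-0.69717×0.13744 + 0.71691×0.99051×0.99085 = -0.137539 + 0.703609 = 0.566070.
Q̄ = (S_0/π) × [bracket] = (1361/π) × 0.566070 = 245.23 W/m².
Ratio Q̄_A / Q̄_B = 125.36 / 245.23 = 0.5112.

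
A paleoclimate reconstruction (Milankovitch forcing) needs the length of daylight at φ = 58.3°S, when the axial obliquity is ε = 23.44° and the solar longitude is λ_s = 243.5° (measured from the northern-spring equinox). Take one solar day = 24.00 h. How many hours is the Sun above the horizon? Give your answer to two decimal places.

17.08 h

Solar declination: sin δ = sin ε · sin λ_s = sin 23.44° × sin 243.5° = -0.35599, so δ = -20.854°.
cos H₀ = −tan φ · tan δ = −tan(-58.3°) × tan(-20.854°) = -0.6168, so H₀ = 2.2355 rad = 128.08°.
Daylight = 2H₀/(2π) × 24.00 h = (2.2355/π) × 24.00 = 17.08 h.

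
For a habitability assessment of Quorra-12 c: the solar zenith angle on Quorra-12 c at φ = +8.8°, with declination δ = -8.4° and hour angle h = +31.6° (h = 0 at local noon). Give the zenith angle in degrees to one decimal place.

θ_z = 35.9°

cos θ_z = sin φ sin δ + cos φ cos δ cos h = -0.022349 + 0.832671 = 0.810322.
θ_z = arccos(0.810322) = 35.9°.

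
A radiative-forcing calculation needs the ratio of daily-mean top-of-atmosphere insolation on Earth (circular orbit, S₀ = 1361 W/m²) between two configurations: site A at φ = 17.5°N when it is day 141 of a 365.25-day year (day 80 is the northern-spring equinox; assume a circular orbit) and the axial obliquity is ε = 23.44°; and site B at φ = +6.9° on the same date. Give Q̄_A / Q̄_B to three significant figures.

— Configuration A (φ=+17.5°):
Solar longitude: λ_s = 360° × (141 − 80)/365.25 = 60.123°.
sin δ = sin 23.44° × sin 60.123° = 0.34492, so δ = +20.177°.
cos H₀ = −tan(+17.5°) tan(+20.177°) = -0.1159, H₀ = 1.6869 rad.
Bracket: H₀ sin φ sin δ + cos φ cos δ sin H₀ = 1.6869×0.30071×0.34492 + 0.95372×0.93863×0.99327 = 0.174967 + 0.889166 = 1.064133.
Q̄ = (S₀/π) × [bracket] = (1361/π) × 1.064133 = 461.00 W/m².
— Configuration B (φ=+6.9°):
cos H₀ = −tan(+6.9°) tan(+20.177°) = -0.0445, H₀ = 1.6153 rad.
Bracket: H₀ sin φ sin δ + cos φ cos δ sin H₀ = 1.6153×0.12014×0.34492 + 0.99276×0.93863×0.99901 = 0.066936 + 0.930912 = 0.997848.
Q̄ = (S₀/π) × [bracket] = (1361/π) × 0.997848 = 432.29 W/m².
Ratio Q̄_A / Q̄_B = 461.00 / 432.29 = 1.066.

Q̄_A / Q̄_B ≈ 1.07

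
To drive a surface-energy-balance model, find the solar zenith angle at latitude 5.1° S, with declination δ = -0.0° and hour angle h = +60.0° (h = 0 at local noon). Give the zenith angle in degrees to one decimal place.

θ_z = 60.1°

cos θ_z = sin ϕ sin δ + cos ϕ cos δ cos h = 0.000000 + 0.498021 = 0.498021.
θ_z = arccos(0.498021) = 60.1°.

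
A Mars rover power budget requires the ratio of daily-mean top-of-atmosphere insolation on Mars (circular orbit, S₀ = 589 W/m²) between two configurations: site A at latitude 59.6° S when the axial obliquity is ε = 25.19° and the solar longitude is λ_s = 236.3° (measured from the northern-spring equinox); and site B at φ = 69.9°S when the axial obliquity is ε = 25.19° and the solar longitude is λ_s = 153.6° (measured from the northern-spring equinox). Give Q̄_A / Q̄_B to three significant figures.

— Configuration A (φ=-59.6°):
Solar declination: sin δ = sin ε · sin λ_s = sin 25.19° × sin 236.3° = -0.35410, so δ = -20.738°.
cos H₀ = −tan(-59.6°) tan(-20.738°) = -0.6454, H₀ = 2.2723 rad.
Bracket: H₀ sin φ sin δ + cos φ cos δ sin H₀ = 2.2723×-0.86251×-0.35410 + 0.50603×0.93521×0.76388 = 0.693994 + 0.361502 = 1.055496.
Q̄ = (S₀/π) × [bracket] = (589/π) × 1.055496 = 197.89 W/m².
— Configuration B (φ=-69.9°):
Solar declination: sin δ = sin ε · sin λ_s = sin 25.19° × sin 153.6° = 0.18925, so δ = +10.909°.
cos H₀ = −tan(-69.9°) tan(+10.909°) = 0.5267, H₀ = 1.0161 rad.
Bracket: H₀ sin φ sin δ + cos φ cos δ sin H₀ = 1.0161×-0.93909×0.18925 + 0.34366×0.98193×0.85008 = -0.180584 + 0.286860 = 0.106276.
Q̄ = (S₀/π) × [bracket] = (589/π) × 0.106276 = 19.925 W/m².
Ratio Q̄_A / Q̄_B = 197.89 / 19.925 = 9.932.

Q̄_A / Q̄_B ≈ 9.93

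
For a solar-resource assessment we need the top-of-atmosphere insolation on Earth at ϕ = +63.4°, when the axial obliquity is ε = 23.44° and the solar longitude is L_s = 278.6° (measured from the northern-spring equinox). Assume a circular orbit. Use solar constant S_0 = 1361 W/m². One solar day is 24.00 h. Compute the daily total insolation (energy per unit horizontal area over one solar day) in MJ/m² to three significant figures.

0.814 MJ/m²

Solar declination: sin δ = sin ε · sin L_s = sin 23.44° × sin 278.6° = -0.39332, so δ = -23.161°.
cos h₀ = −tan(+63.4°) tan(-23.161°) = 0.8543, h₀ = 0.5466 rad.
Bracket: h₀ sin ϕ sin δ + cos ϕ cos δ sin h₀ = 0.5466×0.89415×-0.39332 + 0.44776×0.91940×0.51980 = -0.192232 + 0.213986 = 0.021754.
Q̄ = (S_0/π) × [bracket] = (1361/π) × 0.021754 = 9.4243 W/m².
Daily total = Q̄ × 24.00 h × 3600 s/h = 9.4243 × 24.00 × 3600 / 10⁶ = 0.8143 MJ/m².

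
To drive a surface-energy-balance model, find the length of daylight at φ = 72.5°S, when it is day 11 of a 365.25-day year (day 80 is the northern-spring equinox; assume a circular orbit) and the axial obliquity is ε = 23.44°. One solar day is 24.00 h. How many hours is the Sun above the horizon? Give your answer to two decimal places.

Solar longitude: λ_s = 360° × (11 − 80)/365.25 = -68.008°, i.e. -68.008° + 360° = 291.992°.
sin δ = sin 23.44° × sin 291.992° = -0.36884, so δ = -21.644°.
Sunrise equation: cos H₀ = −tan φ · tan δ = -1.2586 ≤ −1, so the Sun never sets (polar day) and H₀ = π.
Daylight = 2H₀/(2π) × 24.00 h = (3.1416/π) × 24.00 = 24.00 h.

24.00 h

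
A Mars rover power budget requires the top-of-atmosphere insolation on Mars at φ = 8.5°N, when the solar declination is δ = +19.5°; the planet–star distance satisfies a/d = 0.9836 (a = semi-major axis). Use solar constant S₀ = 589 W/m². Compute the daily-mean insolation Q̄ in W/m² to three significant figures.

Q̄ ≈ 183 W/m²

cos H₀ = −tan(+8.5°) tan(+19.500°) = -0.0529, H₀ = 1.6237 rad.
Bracket: H₀ sin φ sin δ + cos φ cos δ sin H₀ = 1.6237×0.14781×0.33381 + 0.98902×0.94264×0.99860 = 0.080114 + 0.930985 = 1.011099.
Inverse-square distance factor (a/d)² = 0.9836² = 0.967469.
Q̄ = (S₀/π) × 0.967469 × [bracket] = (589/π) × 0.967469 × 1.011099 = 183.4 W/m².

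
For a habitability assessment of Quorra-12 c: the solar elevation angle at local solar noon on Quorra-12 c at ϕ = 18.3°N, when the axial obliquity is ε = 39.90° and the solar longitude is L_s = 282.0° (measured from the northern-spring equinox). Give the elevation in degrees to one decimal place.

32.8°

Solar declination: sin δ = sin ε · sin L_s = sin 39.90° × sin 282.0° = -0.62743, so δ = -38.861°.
At local noon the hour angle is zero, so the zenith angle equals |ϕ − δ| = |+18.3° − (-38.861°)| = 57.161°.
Elevation = 90° − 57.161° = 32.8°.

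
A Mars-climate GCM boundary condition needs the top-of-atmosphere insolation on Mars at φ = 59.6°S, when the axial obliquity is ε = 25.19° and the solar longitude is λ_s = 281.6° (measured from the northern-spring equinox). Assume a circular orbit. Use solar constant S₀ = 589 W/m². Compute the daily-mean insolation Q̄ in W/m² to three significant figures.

Solar declination: sin δ = sin ε · sin λ_s = sin 25.19° × sin 281.6° = -0.41693, so δ = -24.641°.
cos H₀ = −tan(-59.6°) tan(-24.641°) = -0.7818, H₀ = 2.4684 rad.
Bracket: H₀ sin φ sin δ + cos φ cos δ sin H₀ = 2.4684×-0.86251×-0.41693 + 0.50603×0.90894×0.62349 = 0.887652 + 0.286775 = 1.174427.
Q̄ = (S₀/π) × [bracket] = (589/π) × 1.174427 = 220.2 W/m².

Q̄ ≈ 220 W/m²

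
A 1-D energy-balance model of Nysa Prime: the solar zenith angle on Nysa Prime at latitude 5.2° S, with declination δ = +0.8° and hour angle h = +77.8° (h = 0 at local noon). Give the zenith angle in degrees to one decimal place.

θ_z = 77.9°

cos θ_z = sin ϕ sin δ + cos ϕ cos δ cos h = -0.001265 + 0.210435 = 0.209170.
θ_z = arccos(0.209170) = 77.9°.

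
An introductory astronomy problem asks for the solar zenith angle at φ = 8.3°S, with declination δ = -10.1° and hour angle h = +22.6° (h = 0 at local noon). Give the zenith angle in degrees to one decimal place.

θ_z = 22.4°

cos θ_z = sin φ sin δ + cos φ cos δ cos h = 0.025315 + 0.899383 = 0.924698.
θ_z = arccos(0.924698) = 22.4°.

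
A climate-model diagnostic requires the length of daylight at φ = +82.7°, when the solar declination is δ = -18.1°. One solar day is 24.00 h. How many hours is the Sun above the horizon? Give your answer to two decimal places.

cos H₀ = −tan φ · tan δ = 2.5515 ≥ 1, so the Sun never rises (polar night) and H₀ = 0.
Daylight = 2H₀/(2π) × 24.00 h = (0.0000/π) × 24.00 = 0.00 h.

0.00 h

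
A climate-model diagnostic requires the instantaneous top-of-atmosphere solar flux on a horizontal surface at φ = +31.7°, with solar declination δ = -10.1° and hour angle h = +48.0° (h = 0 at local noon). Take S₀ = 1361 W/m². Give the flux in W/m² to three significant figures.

cos θ_z = sin φ sin δ + cos φ cos δ cos h = -0.092150 + 0.560481 = 0.468331.
Flux = S₀ · cos θ_z = 1361 × 0.468331 = 637.4 W/m².

637 W/m²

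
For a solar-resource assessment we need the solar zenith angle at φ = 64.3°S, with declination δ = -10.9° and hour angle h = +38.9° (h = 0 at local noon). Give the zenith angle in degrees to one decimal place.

cos θ_z = sin φ sin δ + cos φ cos δ cos h = 0.170390 + 0.331403 = 0.501793.
θ_z = arccos(0.501793) = 59.9°.

θ_z = 59.9°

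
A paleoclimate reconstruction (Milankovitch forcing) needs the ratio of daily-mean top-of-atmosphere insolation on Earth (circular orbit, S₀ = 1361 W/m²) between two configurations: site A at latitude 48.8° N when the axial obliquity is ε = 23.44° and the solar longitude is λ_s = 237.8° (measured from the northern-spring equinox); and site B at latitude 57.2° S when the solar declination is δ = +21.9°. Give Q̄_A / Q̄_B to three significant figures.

Q̄_A / Q̄_B ≈ 2.46

— Configuration A (φ=+48.8°):
Solar declination: sin δ = sin ε · sin λ_s = sin 23.44° × sin 237.8° = -0.33661, so δ = -19.670°.
cos H₀ = −tan(+48.8°) tan(-19.670°) = 0.4083, H₀ = 1.1502 rad.
Bracket: H₀ sin φ sin δ + cos φ cos δ sin H₀ = 1.1502×0.75241×-0.33661 + 0.65869×0.94165×0.91283 = -0.291310 + 0.566188 = 0.274878.
Q̄ = (S₀/π) × [bracket] = (1361/π) × 0.274878 = 119.08 W/m².
— Configuration B (φ=-57.2°):
cos H₀ = −tan(-57.2°) tan(+21.900°) = 0.6238, H₀ = 0.8972 rad.
Bracket: H₀ sin φ sin δ + cos φ cos δ sin H₀ = 0.8972×-0.84057×0.37299 + 0.54171×0.92784×0.78160 = -0.281294 + 0.392848 = 0.111554.
Q̄ = (S₀/π) × [bracket] = (1361/π) × 0.111554 = 48.327 W/m².
Ratio Q̄_A / Q̄_B = 119.08 / 48.327 = 2.464.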